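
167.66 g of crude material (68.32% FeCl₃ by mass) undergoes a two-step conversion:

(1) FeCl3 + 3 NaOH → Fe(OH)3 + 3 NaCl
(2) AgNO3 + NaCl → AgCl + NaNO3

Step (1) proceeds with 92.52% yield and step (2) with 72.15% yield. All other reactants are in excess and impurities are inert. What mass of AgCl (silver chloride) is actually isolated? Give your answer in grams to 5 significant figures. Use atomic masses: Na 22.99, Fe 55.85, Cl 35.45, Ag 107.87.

Pure FeCl3 = 167.66 × 0.6832 = 114.545 g.
M(FeCl3) = 55.85 + 3(35.45) = 162.20 g/mol.
M(AgCl) = 107.87 + 35.45 = 143.32 g/mol.
n(FeCl3) = 114.545 / 162.20 = 0.706198 mol.
Step 1 (FeCl3:NaCl = 1:3): theoretical n(NaCl) = 2.11859 mol; at 92.52% yield, n(NaCl) = 1.96012 mol.
Step 2 (NaCl:AgCl = 1:1): theoretical n(AgCl) = 1.96012 mol, so theoretical mass = 1.96012 × 143.32 = 280.925 g.
At 72.15% yield, actual mass of AgCl = 280.925 × 0.7215 = 202.687 g.

202.69 g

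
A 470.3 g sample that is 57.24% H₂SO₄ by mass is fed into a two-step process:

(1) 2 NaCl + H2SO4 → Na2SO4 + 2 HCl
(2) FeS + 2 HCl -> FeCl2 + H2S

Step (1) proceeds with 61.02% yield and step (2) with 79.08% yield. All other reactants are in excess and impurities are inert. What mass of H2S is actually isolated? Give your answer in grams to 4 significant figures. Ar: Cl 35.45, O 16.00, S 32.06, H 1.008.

45.13 g

Pure H2SO4 = 470.3 × 0.5724 = 269.20 g.
M(H2SO4) = 2(1.008) + 32.06 + 4(16.00) = 98.076 g/mol.
M(H2S) = 2(1.008) + 32.06 = 34.076 g/mol.
n(H2SO4) = 269.20 / 98.076 = 2.7448 mol.
Step 1 (H2SO4:HCl = 1:2): theoretical n(HCl) = 5.4896 mol; at 61.02% yield, n(HCl) = 3.3498 mol.
Step 2 (HCl:H2S = 2:1): theoretical n(H2S) = 1.6749 mol, so theoretical mass = 1.6749 × 34.076 = 57.073 g.
At 79.08% yield, actual mass of H2S = 57.073 × 0.7908 = 45.134 g.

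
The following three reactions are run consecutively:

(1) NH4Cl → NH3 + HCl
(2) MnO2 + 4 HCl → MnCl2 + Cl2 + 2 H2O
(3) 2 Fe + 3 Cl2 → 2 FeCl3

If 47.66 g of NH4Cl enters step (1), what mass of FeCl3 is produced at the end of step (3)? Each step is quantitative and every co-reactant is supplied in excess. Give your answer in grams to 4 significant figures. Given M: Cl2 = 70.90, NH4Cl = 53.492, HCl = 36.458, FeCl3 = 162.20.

24.09 g

n(NH4Cl) = 47.66 / 53.492 = 0.89097 mol.
Reaction (1): NH4Cl→HCl ratio 1:1 ⇒ n(HCl) = 0.89097 mol.
Reaction (2): HCl→Cl2 ratio 4:1 ⇒ n(Cl2) = 0.22274 mol.
Reaction (3): Cl2→FeCl3 ratio 3:2 ⇒ n(FeCl3) = 0.14850 mol.
Mass of FeCl3 = 0.14850 × 162.20 = 24.086 g.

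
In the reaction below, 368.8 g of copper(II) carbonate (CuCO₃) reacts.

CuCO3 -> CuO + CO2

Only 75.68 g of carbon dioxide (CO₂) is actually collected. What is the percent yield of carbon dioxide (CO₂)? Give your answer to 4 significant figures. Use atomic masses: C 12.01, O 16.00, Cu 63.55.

M(CuCO3) = 63.55 + 12.01 + 3(16.00) = 123.56 g/mol.
M(CO2) = 12.01 + 2(16.00) = 44.01 g/mol.
n(CuCO3) = 368.80 g / 123.56 g/mol = 2.9848 mol.
From the equation the CuCO3:CO2 mole ratio is 1:1, so n(CO2) = 2.9848 × 1/1 = 2.9848 mol.
Mass of CO2 = 2.9848 mol × 44.01 g/mol = 131.36 g.
This is the theoretical yield. Percent yield = 75.68 g / 131.36 g × 100% = 57.613%.

57.61 %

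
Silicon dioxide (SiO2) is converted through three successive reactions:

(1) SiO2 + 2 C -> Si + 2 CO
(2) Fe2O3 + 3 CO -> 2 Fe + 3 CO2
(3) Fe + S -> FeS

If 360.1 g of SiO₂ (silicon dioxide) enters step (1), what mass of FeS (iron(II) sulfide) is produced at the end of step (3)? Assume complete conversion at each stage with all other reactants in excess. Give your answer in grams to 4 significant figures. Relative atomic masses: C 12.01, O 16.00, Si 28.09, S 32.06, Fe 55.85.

M(SiO2) = 28.09 + 2(16.00) = 60.09 g/mol.
M(FeS) = 55.85 + 32.06 = 87.91 g/mol.
n(SiO2) = 360.1 / 60.09 = 5.9927 mol.
Reaction (1): SiO2→CO ratio 1:2 ⇒ n(CO) = 11.985 mol.
Reaction (2): CO→Fe ratio 3:2 ⇒ n(Fe) = 7.9902 mol.
Reaction (3): Fe→FeS ratio 1:1 ⇒ n(FeS) = 7.9902 mol.
Mass of FeS = 7.9902 × 87.91 = 702.42 g.

702.4 g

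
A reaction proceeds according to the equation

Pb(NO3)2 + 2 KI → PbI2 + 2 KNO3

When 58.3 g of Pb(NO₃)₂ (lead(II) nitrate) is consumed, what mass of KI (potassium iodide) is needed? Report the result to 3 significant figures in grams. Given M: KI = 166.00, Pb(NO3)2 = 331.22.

n(Pb(NO3)2) = 58.30 g / 331.22 g/mol = 0.1760 mol.
From the equation the Pb(NO3)2:KI mole ratio is 1:2, so n(KI) = 0.1760 × 2/1 = 0.3520 mol.
Mass of KI = 0.3520 mol × 166.00 g/mol = 58.44 g.

58.4 g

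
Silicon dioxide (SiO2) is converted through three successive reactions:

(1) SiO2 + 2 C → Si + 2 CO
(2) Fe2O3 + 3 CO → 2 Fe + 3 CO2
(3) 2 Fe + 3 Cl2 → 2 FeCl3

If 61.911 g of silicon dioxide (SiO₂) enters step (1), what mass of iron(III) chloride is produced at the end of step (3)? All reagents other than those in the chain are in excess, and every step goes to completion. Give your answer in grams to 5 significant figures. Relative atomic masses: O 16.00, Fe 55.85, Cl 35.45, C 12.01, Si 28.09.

222.82 g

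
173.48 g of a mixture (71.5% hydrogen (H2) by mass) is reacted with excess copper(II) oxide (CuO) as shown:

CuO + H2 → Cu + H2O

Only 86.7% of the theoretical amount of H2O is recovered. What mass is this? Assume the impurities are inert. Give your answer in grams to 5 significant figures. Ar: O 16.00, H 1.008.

961.04 g

Pure H2 available = 173.48 g × 0.715 = 124.038 g.
M(H2) = 2(1.008) = 2.016 g/mol.
M(H2O) = 2(1.008) + 16.00 = 18.016 g/mol.
n(H2) = 124.038 g / 2.016 g/mol = 61.5269 mol.
From the equation the H2:H2O mole ratio is 1:1, so n(H2O) = 61.5269 × 1/1 = 61.5269 mol.
Mass of H2O = 61.5269 mol × 18.016 g/mol = 1108.47 g.
Actual mass collected = 1108.47 g × 0.867 = 961.042 g.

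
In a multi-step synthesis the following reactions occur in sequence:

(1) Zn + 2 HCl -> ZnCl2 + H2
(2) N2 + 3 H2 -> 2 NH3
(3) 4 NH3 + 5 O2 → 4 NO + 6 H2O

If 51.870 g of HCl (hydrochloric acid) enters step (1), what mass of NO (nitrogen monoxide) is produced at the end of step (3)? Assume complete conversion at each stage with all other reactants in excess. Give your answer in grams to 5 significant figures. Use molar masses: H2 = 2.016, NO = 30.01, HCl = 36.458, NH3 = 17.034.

n(HCl) = 51.870 / 36.458 = 1.42273 mol.
Reaction (1): HCl→H2 ratio 2:1 ⇒ n(H2) = 0.711367 mol.
Reaction (2): H2→NH3 ratio 3:2 ⇒ n(NH3) = 0.474244 mol.
Reaction (3): NH3→NO ratio 4:4 ⇒ n(NO) = 0.474244 mol.
Mass of NO = 0.474244 × 30.01 = 14.2321 g.

14.232 g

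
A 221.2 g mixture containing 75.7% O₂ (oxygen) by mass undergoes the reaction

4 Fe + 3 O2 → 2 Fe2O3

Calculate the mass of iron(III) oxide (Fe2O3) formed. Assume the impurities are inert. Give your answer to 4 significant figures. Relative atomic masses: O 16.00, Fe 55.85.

557.1 g

Mass of pure O2 = 221.2 g × 0.757 = 167.45 g.
M(O2) = 2(16.00) = 32.00 g/mol.
M(Fe2O3) = 2(55.85) + 3(16.00) = 159.70 g/mol.
n(O2) = 167.45 g / 32.00 g/mol = 5.2328 mol.
From the equation the O2:Fe2O3 mole ratio is 3:2, so n(Fe2O3) = 5.2328 × 2/3 = 3.4885 mol.
Mass of Fe2O3 = 3.4885 mol × 159.70 g/mol = 557.11 g.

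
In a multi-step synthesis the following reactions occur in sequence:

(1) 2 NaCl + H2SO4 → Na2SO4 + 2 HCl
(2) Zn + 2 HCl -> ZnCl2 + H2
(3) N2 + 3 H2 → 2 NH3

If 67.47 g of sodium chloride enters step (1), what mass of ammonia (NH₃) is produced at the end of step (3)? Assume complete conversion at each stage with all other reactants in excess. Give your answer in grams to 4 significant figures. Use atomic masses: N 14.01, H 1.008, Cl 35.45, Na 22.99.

6.555 g

M(NaCl) = 22.99 + 35.45 = 58.44 g/mol.
M(NH3) = 14.01 + 3(1.008) = 17.034 g/mol.
n(NaCl) = 67.47 / 58.44 = 1.1545 mol.
Reaction (1): NaCl→HCl ratio 2:2 ⇒ n(HCl) = 1.1545 mol.
Reaction (2): HCl→H2 ratio 2:1 ⇒ n(H2) = 0.57726 mol.
Reaction (3): H2→NH3 ratio 3:2 ⇒ n(NH3) = 0.38484 mol.
Mass of NH3 = 0.38484 × 17.034 = 6.5554 g.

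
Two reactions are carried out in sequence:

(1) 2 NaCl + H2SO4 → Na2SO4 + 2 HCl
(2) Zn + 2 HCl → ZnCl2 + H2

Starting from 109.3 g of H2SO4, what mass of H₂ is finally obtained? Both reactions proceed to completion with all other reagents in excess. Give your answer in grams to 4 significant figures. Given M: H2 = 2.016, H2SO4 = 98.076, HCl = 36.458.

n(H2SO4) = 109.30 / 98.076 = 1.1144 mol.
Step 1 gives a 1:2 ratio of H2SO4 to HCl, so n(HCl) = 2.2289 mol.
In step 2 the HCl:H2 ratio is 2:1, so n(H2) = 1.1144 mol.
Mass of H2 = 1.1144 × 2.016 = 2.2467 g.

2.247 g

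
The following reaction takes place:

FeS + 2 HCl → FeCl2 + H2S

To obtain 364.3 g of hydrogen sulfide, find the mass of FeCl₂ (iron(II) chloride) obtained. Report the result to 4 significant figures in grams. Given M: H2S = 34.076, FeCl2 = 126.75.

n(H2S) = 364.30 g / 34.076 g/mol = 10.691 mol.
From the equation the H2S:FeCl2 mole ratio is 1:1, so n(FeCl2) = 10.691 × 1/1 = 10.691 mol.
Mass of FeCl2 = 10.691 mol × 126.75 g/mol = 1355.1 g.

1355 g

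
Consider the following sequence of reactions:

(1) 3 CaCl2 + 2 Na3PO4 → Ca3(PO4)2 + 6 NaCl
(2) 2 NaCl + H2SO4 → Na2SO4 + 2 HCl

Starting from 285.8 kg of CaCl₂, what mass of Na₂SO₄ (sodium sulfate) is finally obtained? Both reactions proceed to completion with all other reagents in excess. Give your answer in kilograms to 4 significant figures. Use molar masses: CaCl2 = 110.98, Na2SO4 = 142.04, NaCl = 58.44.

285.8 kg = 285800 g.
n(CaCl2) = 285800 / 110.98 = 2575.2 mol.
Step 1 gives a 3:6 ratio of CaCl2 to NaCl, so n(NaCl) = 5150.5 mol.
In step 2 the NaCl:Na2SO4 ratio is 2:1, so n(Na2SO4) = 2575.2 mol.
Mass of Na2SO4 = 2575.2 × 142.04 = 365790 g = 365.8 kg.

365.8 kg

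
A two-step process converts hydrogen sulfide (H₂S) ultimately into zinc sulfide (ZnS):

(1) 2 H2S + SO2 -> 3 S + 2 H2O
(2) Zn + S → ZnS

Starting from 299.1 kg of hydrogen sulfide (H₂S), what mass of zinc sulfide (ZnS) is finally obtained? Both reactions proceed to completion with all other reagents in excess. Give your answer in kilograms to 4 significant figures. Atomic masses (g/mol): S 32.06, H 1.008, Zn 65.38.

1283 kg

M(H2S) = 2(1.008) + 32.06 = 34.076 g/mol.
M(ZnS) = 65.38 + 32.06 = 97.44 g/mol.
299.1 kg = 299100 g.
n(H2S) = 299100 / 34.076 = 8777.4 mol.
Step 1 gives a 2:3 ratio of H2S to S, so n(S) = 13166 mol.
In step 2 the S:ZnS ratio is 1:1, so n(ZnS) = 13166 mol.
Mass of ZnS = 13166 × 97.44 = 1.2829 × 10^6 g = 1283 kg.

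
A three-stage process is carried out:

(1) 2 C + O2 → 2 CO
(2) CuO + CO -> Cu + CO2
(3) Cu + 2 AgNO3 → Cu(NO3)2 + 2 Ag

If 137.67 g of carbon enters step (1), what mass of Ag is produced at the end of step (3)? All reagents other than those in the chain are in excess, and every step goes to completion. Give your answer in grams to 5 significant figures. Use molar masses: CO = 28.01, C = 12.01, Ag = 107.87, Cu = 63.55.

n(C) = 137.67 / 12.01 = 11.4629 mol.
Reaction (1): C→CO ratio 2:2 ⇒ n(CO) = 11.4629 mol.
Reaction (2): CO→Cu ratio 1:1 ⇒ n(Cu) = 11.4629 mol.
Reaction (3): Cu→Ag ratio 1:2 ⇒ n(Ag) = 22.9259 mol.
Mass of Ag = 22.9259 × 107.87 = 2473.02 g.

2473.0 g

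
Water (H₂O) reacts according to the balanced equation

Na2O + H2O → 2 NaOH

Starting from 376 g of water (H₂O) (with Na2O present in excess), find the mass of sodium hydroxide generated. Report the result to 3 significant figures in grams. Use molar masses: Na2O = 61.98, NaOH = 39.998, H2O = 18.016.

n(H2O) = 376.0 g / 18.016 g/mol = 20.87 mol.
From the equation the H2O:NaOH mole ratio is 1:2, so n(NaOH) = 20.87 × 2/1 = 41.74 mol.
Mass of NaOH = 41.74 mol × 39.998 g/mol = 1670 g.

1670 g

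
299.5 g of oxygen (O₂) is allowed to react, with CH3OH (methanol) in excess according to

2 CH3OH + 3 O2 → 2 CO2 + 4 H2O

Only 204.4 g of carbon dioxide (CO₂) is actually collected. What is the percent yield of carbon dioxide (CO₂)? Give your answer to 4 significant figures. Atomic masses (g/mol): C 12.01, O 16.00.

74.43 %

M(O2) = 2(16.00) = 32.00 g/mol.
M(CO2) = 12.01 + 2(16.00) = 44.01 g/mol.
n(O2) = 299.50 g / 32.00 g/mol = 9.3594 mol.
From the equation the O2:CO2 mole ratio is 3:2, so n(CO2) = 9.3594 × 2/3 = 6.2396 mol.
Mass of CO2 = 6.2396 mol × 44.01 g/mol = 274.60 g.
This is the theoretical yield. Percent yield = 204.4 g / 274.60 g × 100% = 74.434%.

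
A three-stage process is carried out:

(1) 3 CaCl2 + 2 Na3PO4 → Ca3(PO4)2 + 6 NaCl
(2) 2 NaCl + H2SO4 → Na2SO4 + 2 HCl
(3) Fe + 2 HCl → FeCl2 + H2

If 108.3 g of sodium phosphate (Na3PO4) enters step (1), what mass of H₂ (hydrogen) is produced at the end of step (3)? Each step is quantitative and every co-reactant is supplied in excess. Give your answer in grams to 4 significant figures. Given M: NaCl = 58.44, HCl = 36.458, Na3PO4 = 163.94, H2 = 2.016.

1.998 g

n(Na3PO4) = 108.3 / 163.94 = 0.66061 mol.
Reaction (1): Na3PO4→NaCl ratio 2:6 ⇒ n(NaCl) = 1.9818 mol.
Reaction (2): NaCl→HCl ratio 2:2 ⇒ n(HCl) = 1.9818 mol.
Reaction (3): HCl→H2 ratio 2:1 ⇒ n(H2) = 0.99091 mol.
Mass of H2 = 0.99091 × 2.016 = 1.9977 g.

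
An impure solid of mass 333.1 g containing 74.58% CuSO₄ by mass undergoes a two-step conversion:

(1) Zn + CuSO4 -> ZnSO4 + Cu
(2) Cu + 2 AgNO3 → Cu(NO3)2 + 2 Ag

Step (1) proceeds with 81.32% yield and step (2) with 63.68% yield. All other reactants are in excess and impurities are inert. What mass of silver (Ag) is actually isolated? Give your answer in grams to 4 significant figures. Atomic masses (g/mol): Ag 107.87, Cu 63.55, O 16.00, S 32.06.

173.9 g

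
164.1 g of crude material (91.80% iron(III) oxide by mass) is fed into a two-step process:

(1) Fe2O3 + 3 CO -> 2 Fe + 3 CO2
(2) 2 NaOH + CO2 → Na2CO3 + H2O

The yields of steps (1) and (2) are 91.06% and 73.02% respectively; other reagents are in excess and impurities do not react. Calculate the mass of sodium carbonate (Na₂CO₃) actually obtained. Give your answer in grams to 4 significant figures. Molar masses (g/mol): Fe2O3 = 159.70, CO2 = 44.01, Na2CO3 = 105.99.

199.4 g

Pure Fe2O3 = 164.1 × 0.9180 = 150.64 g.
n(Fe2O3) = 150.64 / 159.70 = 0.94329 mol.
Step 1 (Fe2O3:CO2 = 1:3): theoretical n(CO2) = 2.8299 mol; at 91.06% yield, n(CO2) = 2.5769 mol.
Step 2 (CO2:Na2CO3 = 1:1): theoretical n(Na2CO3) = 2.5769 mol, so theoretical mass = 2.5769 × 105.99 = 273.12 g.
At 73.02% yield, actual mass of Na2CO3 = 273.12 × 0.7302 = 199.44 g.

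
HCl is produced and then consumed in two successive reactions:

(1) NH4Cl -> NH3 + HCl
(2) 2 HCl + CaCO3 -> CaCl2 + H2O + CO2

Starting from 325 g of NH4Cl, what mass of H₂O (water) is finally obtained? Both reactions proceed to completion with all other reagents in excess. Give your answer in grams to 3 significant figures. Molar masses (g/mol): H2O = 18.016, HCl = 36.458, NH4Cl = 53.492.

54.7 g

n(NH4Cl) = 325.0 / 53.492 = 6.076 mol.
Step 1 gives a 1:1 ratio of NH4Cl to HCl, so n(HCl) = 6.076 mol.
In step 2 the HCl:H2O ratio is 2:1, so n(H2O) = 3.038 mol.
Mass of H2O = 3.038 × 18.016 = 54.73 g.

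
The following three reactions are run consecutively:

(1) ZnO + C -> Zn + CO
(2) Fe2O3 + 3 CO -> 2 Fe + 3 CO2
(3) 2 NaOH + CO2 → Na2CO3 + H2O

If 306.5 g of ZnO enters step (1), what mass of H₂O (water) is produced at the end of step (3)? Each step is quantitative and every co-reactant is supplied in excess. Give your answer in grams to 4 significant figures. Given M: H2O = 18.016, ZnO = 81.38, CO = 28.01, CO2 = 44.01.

n(ZnO) = 306.5 / 81.38 = 3.7663 mol.
Reaction (1): ZnO→CO ratio 1:1 ⇒ n(CO) = 3.7663 mol.
Reaction (2): CO→CO2 ratio 3:3 ⇒ n(CO2) = 3.7663 mol.
Reaction (3): CO2→H2O ratio 1:1 ⇒ n(H2O) = 3.7663 mol.
Mass of H2O = 3.7663 × 18.016 = 67.853 g.

67.85 g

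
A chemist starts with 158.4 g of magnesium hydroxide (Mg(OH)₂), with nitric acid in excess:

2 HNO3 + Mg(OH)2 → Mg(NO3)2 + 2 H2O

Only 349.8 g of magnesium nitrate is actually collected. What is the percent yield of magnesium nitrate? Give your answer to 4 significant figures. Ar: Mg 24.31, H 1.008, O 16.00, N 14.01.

M(Mg(OH)2) = 24.31 + 2(16.00) + 2(1.008) = 58.326 g/mol.
M(Mg(NO3)2) = 24.31 + 2(14.01) + 6(16.00) = 148.33 g/mol.
n(Mg(OH)2) = 158.40 g / 58.326 g/mol = 2.7158 mol.
From the equation the Mg(OH)2:Mg(NO3)2 mole ratio is 1:1, so n(Mg(NO3)2) = 2.7158 × 1/1 = 2.7158 mol.
Mass of Mg(NO3)2 = 2.7158 mol × 148.33 g/mol = 402.83 g.
This is the theoretical yield. Percent yield = 349.8 g / 402.83 g × 100% = 86.836%.

86.84 %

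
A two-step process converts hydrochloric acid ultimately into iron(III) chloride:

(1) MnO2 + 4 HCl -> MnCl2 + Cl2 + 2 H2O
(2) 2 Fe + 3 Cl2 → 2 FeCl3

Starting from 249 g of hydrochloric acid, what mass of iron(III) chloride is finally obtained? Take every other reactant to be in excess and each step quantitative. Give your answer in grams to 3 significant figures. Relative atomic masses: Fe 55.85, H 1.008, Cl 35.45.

185 g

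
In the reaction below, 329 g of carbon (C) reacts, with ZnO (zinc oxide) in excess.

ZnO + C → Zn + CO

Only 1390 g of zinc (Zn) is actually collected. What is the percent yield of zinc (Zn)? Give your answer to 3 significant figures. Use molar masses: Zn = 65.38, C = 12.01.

77.6 %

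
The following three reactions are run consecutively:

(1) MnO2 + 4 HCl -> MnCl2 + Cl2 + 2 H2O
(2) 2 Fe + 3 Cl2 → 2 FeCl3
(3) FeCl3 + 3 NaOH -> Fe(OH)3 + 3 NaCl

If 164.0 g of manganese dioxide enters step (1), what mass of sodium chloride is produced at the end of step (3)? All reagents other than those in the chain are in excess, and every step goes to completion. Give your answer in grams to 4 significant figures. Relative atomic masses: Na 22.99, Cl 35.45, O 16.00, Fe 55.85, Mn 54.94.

M(MnO2) = 54.94 + 2(16.00) = 86.94 g/mol.
M(NaCl) = 22.99 + 35.45 = 58.44 g/mol.
n(MnO2) = 164.0 / 86.94 = 1.8864 mol.
Reaction (1): MnO2→Cl2 ratio 1:1 ⇒ n(Cl2) = 1.8864 mol.
Reaction (2): Cl2→FeCl3 ratio 3:2 ⇒ n(FeCl3) = 1.2576 mol.
Reaction (3): FeCl3→NaCl ratio 1:3 ⇒ n(NaCl) = 3.7727 mol.
Mass of NaCl = 3.7727 × 58.44 = 220.48 g.

220.5 g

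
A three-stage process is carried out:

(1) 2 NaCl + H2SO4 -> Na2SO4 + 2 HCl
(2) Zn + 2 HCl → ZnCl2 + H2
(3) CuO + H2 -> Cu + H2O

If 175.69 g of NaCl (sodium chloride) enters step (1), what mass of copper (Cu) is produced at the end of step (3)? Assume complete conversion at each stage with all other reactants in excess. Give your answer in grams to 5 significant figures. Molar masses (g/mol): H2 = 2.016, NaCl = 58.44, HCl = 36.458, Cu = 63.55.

n(NaCl) = 175.69 / 58.44 = 3.00633 mol.
Reaction (1): NaCl→HCl ratio 2:2 ⇒ n(HCl) = 3.00633 mol.
Reaction (2): HCl→H2 ratio 2:1 ⇒ n(H2) = 1.50317 mol.
Reaction (3): H2→Cu ratio 1:1 ⇒ n(Cu) = 1.50317 mol.
Mass of Cu = 1.50317 × 63.55 = 95.5262 g.

95.526 g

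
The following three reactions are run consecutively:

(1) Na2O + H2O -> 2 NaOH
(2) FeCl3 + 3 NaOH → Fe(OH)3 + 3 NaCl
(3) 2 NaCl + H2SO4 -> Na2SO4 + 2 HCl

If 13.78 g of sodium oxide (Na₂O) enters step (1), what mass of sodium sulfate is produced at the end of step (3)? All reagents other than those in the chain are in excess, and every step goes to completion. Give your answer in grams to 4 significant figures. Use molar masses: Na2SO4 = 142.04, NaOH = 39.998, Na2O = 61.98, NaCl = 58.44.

31.58 g

n(Na2O) = 13.78 / 61.98 = 0.22233 mol.
Reaction (1): Na2O→NaOH ratio 1:2 ⇒ n(NaOH) = 0.44466 mol.
Reaction (2): NaOH→NaCl ratio 3:3 ⇒ n(NaCl) = 0.44466 mol.
Reaction (3): NaCl→Na2SO4 ratio 2:1 ⇒ n(Na2SO4) = 0.22233 mol.
Mass of Na2SO4 = 0.22233 × 142.04 = 31.580 g.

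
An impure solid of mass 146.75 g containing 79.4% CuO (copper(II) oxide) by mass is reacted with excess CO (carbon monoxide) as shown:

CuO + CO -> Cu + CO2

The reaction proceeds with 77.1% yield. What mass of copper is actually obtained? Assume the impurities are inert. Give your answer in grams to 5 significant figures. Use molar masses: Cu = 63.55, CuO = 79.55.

Pure CuO available = 146.75 g × 0.794 = 116.520 g.
n(CuO) = 116.520 g / 79.55 g/mol = 1.46473 mol.
From the equation the CuO:Cu mole ratio is 1:1, so n(Cu) = 1.46473 × 1/1 = 1.46473 mol.
Mass of Cu = 1.46473 mol × 63.55 g/mol = 93.0838 g.
Actual mass collected = 93.0838 g × 0.771 = 71.7676 g.

71.768 g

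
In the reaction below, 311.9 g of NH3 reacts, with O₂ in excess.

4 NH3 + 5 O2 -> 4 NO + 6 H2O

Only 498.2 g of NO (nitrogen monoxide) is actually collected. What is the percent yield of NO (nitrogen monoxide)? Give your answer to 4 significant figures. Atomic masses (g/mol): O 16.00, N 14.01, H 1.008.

90.66 %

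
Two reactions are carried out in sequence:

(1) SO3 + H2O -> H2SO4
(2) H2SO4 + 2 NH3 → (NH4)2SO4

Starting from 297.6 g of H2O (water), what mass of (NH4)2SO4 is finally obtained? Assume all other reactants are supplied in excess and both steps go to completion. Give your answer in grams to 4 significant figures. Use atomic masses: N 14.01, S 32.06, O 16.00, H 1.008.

2183 g

M(H2O) = 2(1.008) + 16.00 = 18.016 g/mol.
M((NH4)2SO4) = 2(14.01) + 8(1.008) + 32.06 + 4(16.00) = 132.144 g/mol.
n(H2O) = 297.60 / 18.016 = 16.519 mol.
Step 1 gives a 1:1 ratio of H2O to H2SO4, so n(H2SO4) = 16.519 mol.
In step 2 the H2SO4:(NH4)2SO4 ratio is 1:1, so n((NH4)2SO4) = 16.519 mol.
Mass of (NH4)2SO4 = 16.519 × 132.144 = 2182.8 g.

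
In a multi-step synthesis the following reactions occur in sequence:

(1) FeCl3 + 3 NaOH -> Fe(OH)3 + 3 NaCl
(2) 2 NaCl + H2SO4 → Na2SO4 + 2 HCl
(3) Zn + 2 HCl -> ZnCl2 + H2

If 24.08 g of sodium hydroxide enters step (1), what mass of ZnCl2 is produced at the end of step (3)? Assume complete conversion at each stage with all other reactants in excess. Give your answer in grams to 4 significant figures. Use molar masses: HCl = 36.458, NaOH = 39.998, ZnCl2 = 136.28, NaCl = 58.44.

n(NaOH) = 24.08 / 39.998 = 0.60203 mol.
Reaction (1): NaOH→NaCl ratio 3:3 ⇒ n(NaCl) = 0.60203 mol.
Reaction (2): NaCl→HCl ratio 2:2 ⇒ n(HCl) = 0.60203 mol.
Reaction (3): HCl→ZnCl2 ratio 2:1 ⇒ n(ZnCl2) = 0.30102 mol.
Mass of ZnCl2 = 0.30102 × 136.28 = 41.022 g.

41.02 g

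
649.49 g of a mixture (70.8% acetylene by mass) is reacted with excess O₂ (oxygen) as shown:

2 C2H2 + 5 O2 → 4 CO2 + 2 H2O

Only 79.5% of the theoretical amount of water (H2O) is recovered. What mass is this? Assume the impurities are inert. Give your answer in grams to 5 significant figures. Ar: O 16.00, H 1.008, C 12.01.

252.96 g

Pure C2H2 available = 649.49 g × 0.708 = 459.839 g.
M(C2H2) = 2(12.01) + 2(1.008) = 26.036 g/mol.
M(H2O) = 2(1.008) + 16.00 = 18.016 g/mol.
n(C2H2) = 459.839 g / 26.036 g/mol = 17.6617 mol.
From the equation the C2H2:H2O mole ratio is 2:2, so n(H2O) = 17.6617 × 2/2 = 17.6617 mol.
Mass of H2O = 17.6617 mol × 18.016 g/mol = 318.192 g.
Actual mass collected = 318.192 g × 0.795 = 252.963 g.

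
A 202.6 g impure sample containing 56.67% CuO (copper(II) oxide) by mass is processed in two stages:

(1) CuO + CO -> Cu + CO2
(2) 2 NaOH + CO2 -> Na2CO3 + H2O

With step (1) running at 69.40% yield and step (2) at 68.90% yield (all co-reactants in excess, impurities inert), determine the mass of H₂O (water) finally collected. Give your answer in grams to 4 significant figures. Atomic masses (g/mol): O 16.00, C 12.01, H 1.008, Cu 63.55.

12.43 g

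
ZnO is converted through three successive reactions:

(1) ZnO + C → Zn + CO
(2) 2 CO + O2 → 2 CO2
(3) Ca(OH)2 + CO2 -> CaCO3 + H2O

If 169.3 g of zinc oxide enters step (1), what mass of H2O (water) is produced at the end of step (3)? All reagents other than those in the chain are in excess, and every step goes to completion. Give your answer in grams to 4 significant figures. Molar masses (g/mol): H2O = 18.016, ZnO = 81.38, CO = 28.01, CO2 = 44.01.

37.48 g

n(ZnO) = 169.3 / 81.38 = 2.0804 mol.
Reaction (1): ZnO→CO ratio 1:1 ⇒ n(CO) = 2.0804 mol.
Reaction (2): CO→CO2 ratio 2:2 ⇒ n(CO2) = 2.0804 mol.
Reaction (3): CO2→H2O ratio 1:1 ⇒ n(H2O) = 2.0804 mol.
Mass of H2O = 2.0804 × 18.016 = 37.480 g.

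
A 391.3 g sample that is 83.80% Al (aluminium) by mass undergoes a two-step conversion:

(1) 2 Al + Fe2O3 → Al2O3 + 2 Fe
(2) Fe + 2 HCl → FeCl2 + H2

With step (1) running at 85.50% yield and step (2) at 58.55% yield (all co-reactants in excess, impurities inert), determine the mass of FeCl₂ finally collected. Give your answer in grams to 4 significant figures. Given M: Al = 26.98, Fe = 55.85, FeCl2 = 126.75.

771.2 g

Pure Al = 391.3 × 0.8380 = 327.91 g.
n(Al) = 327.91 / 26.98 = 12.154 mol.
Step 1 (Al:Fe = 2:2): theoretical n(Fe) = 12.154 mol; at 85.50% yield, n(Fe) = 10.391 mol.
Step 2 (Fe:FeCl2 = 1:1): theoretical n(FeCl2) = 10.391 mol, so theoretical mass = 10.391 × 126.75 = 1317.1 g.
At 58.55% yield, actual mass of FeCl2 = 1317.1 × 0.5855 = 771.17 g.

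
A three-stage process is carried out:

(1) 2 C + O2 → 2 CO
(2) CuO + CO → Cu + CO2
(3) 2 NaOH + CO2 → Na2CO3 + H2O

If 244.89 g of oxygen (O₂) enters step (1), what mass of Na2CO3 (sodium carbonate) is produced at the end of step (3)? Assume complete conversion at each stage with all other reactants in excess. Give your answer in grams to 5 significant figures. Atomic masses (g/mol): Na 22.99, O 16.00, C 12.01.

1622.2 g

M(O2) = 2(16.00) = 32.00 g/mol.
M(Na2CO3) = 2(22.99) + 12.01 + 3(16.00) = 105.99 g/mol.
n(O2) = 244.89 / 32.00 = 7.65281 mol.
Reaction (1): O2→CO ratio 1:2 ⇒ n(CO) = 15.3056 mol.
Reaction (2): CO→CO2 ratio 1:1 ⇒ n(CO2) = 15.3056 mol.
Reaction (3): CO2→Na2CO3 ratio 1:1 ⇒ n(Na2CO3) = 15.3056 mol.
Mass of Na2CO3 = 15.3056 × 105.99 = 1622.24 g.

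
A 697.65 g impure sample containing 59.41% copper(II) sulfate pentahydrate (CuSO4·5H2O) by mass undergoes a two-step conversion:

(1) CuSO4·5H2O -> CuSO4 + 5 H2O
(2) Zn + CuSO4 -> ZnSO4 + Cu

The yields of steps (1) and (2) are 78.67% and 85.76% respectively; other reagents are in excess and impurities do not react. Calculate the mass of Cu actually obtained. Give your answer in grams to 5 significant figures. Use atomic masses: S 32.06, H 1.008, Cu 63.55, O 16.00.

71.171 g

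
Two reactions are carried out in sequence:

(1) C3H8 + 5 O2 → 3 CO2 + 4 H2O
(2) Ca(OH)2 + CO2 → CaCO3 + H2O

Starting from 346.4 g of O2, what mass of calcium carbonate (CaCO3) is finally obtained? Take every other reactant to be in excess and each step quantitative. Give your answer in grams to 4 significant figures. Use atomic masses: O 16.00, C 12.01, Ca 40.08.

M(O2) = 2(16.00) = 32.00 g/mol.
M(CaCO3) = 40.08 + 12.01 + 3(16.00) = 100.09 g/mol.
n(O2) = 346.40 / 32.00 = 10.825 mol.
Step 1 gives a 5:3 ratio of O2 to CO2, so n(CO2) = 6.4950 mol.
In step 2 the CO2:CaCO3 ratio is 1:1, so n(CaCO3) = 6.4950 mol.
Mass of CaCO3 = 6.4950 × 100.09 = 650.08 g.

650.1 g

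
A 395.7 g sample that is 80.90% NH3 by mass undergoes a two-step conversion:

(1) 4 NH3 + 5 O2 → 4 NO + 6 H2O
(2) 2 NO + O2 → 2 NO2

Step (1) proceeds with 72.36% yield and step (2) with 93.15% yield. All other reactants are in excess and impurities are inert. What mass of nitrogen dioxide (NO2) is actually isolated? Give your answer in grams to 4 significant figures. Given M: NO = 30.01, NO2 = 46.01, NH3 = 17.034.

Pure NH3 = 395.7 × 0.8090 = 320.12 g.
n(NH3) = 320.12 / 17.034 = 18.793 mol.
Step 1 (NH3:NO = 4:4): theoretical n(NO) = 18.793 mol; at 72.36% yield, n(NO) = 13.599 mol.
Step 2 (NO:NO2 = 2:2): theoretical n(NO2) = 13.599 mol, so theoretical mass = 13.599 × 46.01 = 625.67 g.
At 93.15% yield, actual mass of NO2 = 625.67 × 0.9315 = 582.82 g.

582.8 g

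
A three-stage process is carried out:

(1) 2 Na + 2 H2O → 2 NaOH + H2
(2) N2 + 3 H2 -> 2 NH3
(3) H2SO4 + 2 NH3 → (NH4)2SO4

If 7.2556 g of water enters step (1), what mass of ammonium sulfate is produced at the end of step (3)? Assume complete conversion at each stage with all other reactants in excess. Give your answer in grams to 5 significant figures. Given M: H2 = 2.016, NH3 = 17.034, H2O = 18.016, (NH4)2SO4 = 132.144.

n(H2O) = 7.2556 / 18.016 = 0.402731 mol.
Reaction (1): H2O→H2 ratio 2:1 ⇒ n(H2) = 0.201365 mol.
Reaction (2): H2→NH3 ratio 3:2 ⇒ n(NH3) = 0.134244 mol.
Reaction (3): NH3→(NH4)2SO4 ratio 2:1 ⇒ n((NH4)2SO4) = 0.0671218 mol.
Mass of (NH4)2SO4 = 0.0671218 × 132.144 = 8.86975 g.

8.8697 g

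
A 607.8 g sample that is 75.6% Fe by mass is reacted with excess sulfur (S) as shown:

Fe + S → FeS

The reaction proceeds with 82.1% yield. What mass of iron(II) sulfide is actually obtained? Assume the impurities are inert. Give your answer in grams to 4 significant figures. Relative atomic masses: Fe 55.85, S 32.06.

593.8 g

Pure Fe available = 607.8 g × 0.756 = 459.50 g.
M(Fe) = 55.85 g/mol.
M(FeS) = 55.85 + 32.06 = 87.91 g/mol.
n(Fe) = 459.50 g / 55.85 g/mol = 8.2273 mol.
From the equation the Fe:FeS mole ratio is 1:1, so n(FeS) = 8.2273 × 1/1 = 8.2273 mol.
Mass of FeS = 8.2273 mol × 87.91 g/mol = 723.27 g.
Actual mass collected = 723.27 g × 0.821 = 593.80 g.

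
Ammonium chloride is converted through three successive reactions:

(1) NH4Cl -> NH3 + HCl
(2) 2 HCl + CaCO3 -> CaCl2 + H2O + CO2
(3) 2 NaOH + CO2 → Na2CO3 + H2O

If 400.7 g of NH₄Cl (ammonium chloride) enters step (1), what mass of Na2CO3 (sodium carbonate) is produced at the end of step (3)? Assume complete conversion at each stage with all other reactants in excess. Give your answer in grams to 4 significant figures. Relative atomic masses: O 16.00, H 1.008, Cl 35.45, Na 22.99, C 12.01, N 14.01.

M(NH4Cl) = 14.01 + 4(1.008) + 35.45 = 53.492 g/mol.
M(Na2CO3) = 2(22.99) + 12.01 + 3(16.00) = 105.99 g/mol.
n(NH4Cl) = 400.7 / 53.492 = 7.4908 mol.
Reaction (1): NH4Cl→HCl ratio 1:1 ⇒ n(HCl) = 7.4908 mol.
Reaction (2): HCl→CO2 ratio 2:1 ⇒ n(CO2) = 3.7454 mol.
Reaction (3): CO2→Na2CO3 ratio 1:1 ⇒ n(Na2CO3) = 3.7454 mol.
Mass of Na2CO3 = 3.7454 × 105.99 = 396.98 g.

397.0 g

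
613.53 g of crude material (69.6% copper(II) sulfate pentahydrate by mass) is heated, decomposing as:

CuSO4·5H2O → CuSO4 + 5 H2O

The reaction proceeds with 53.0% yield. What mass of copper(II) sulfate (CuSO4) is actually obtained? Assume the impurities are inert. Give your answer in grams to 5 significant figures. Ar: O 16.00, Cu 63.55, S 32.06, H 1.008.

Pure CuSO4·5H2O available = 613.53 g × 0.696 = 427.017 g.
M(CuSO4·5H2O) = 63.55 + 32.06 + 9(16.00) + 10(1.008) = 249.69 g/mol.
M(CuSO4) = 63.55 + 32.06 + 4(16.00) = 159.61 g/mol.
n(CuSO4·5H2O) = 427.017 g / 249.69 g/mol = 1.71019 mol.
From the equation the CuSO4·5H2O:CuSO4 mole ratio is 1:1, so n(CuSO4) = 1.71019 × 1/1 = 1.71019 mol.
Mass of CuSO4 = 1.71019 mol × 159.61 g/mol = 272.963 g.
Actual mass collected = 272.963 g × 0.530 = 144.670 g.

144.67 g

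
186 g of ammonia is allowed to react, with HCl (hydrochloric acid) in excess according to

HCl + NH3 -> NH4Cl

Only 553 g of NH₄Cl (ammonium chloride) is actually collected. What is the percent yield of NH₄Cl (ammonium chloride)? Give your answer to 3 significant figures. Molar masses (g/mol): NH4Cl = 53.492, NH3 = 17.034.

n(NH3) = 186.0 g / 17.034 g/mol = 10.92 mol.
From the equation the NH3:NH4Cl mole ratio is 1:1, so n(NH4Cl) = 10.92 × 1/1 = 10.92 mol.
Mass of NH4Cl = 10.92 mol × 53.492 g/mol = 584.1 g.
This is the theoretical yield. Percent yield = 553 g / 584.1 g × 100% = 94.68%.

94.7 %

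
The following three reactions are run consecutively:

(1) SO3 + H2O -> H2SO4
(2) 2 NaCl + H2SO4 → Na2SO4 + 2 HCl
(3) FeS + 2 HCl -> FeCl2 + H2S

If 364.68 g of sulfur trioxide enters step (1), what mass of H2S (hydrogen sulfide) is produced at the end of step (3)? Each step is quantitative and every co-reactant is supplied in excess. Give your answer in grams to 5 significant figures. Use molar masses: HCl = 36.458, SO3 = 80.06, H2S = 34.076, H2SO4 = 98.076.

155.22 g

n(SO3) = 364.68 / 80.06 = 4.55508 mol.
Reaction (1): SO3→H2SO4 ratio 1:1 ⇒ n(H2SO4) = 4.55508 mol.
Reaction (2): H2SO4→HCl ratio 1:2 ⇒ n(HCl) = 9.11017 mol.
Reaction (3): HCl→H2S ratio 2:1 ⇒ n(H2S) = 4.55508 mol.
Mass of H2S = 4.55508 × 34.076 = 155.219 g.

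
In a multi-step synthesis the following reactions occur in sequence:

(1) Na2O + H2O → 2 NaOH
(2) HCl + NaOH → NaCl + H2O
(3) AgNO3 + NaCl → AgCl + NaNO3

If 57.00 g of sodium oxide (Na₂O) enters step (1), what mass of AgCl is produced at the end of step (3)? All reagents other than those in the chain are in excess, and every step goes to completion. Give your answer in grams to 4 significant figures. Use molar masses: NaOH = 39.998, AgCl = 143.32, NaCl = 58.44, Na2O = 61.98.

n(Na2O) = 57.00 / 61.98 = 0.91965 mol.
Reaction (1): Na2O→NaOH ratio 1:2 ⇒ n(NaOH) = 1.8393 mol.
Reaction (2): NaOH→NaCl ratio 1:1 ⇒ n(NaCl) = 1.8393 mol.
Reaction (3): NaCl→AgCl ratio 1:1 ⇒ n(AgCl) = 1.8393 mol.
Mass of AgCl = 1.8393 × 143.32 = 263.61 g.

263.6 g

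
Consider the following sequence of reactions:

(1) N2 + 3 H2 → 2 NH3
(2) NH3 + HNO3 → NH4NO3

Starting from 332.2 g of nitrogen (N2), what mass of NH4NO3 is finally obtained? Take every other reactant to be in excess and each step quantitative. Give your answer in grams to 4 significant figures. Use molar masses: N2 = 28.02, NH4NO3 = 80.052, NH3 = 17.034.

n(N2) = 332.20 / 28.02 = 11.856 mol.
Step 1 gives a 1:2 ratio of N2 to NH3, so n(NH3) = 23.712 mol.
In step 2 the NH3:NH4NO3 ratio is 1:1, so n(NH4NO3) = 23.712 mol.
Mass of NH4NO3 = 23.712 × 80.052 = 1898.2 g.

1898 g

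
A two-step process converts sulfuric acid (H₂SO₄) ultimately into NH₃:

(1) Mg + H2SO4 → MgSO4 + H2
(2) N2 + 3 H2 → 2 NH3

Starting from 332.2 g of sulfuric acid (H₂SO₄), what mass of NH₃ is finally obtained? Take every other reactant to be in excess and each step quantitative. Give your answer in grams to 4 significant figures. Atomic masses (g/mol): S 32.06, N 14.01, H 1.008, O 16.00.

38.46 g

M(H2SO4) = 2(1.008) + 32.06 + 4(16.00) = 98.076 g/mol.
M(NH3) = 14.01 + 3(1.008) = 17.034 g/mol.
n(H2SO4) = 332.20 / 98.076 = 3.3872 mol.
Step 1 gives a 1:1 ratio of H2SO4 to H2, so n(H2) = 3.3872 mol.
In step 2 the H2:NH3 ratio is 3:2, so n(NH3) = 2.2581 mol.
Mass of NH3 = 2.2581 × 17.034 = 38.465 g.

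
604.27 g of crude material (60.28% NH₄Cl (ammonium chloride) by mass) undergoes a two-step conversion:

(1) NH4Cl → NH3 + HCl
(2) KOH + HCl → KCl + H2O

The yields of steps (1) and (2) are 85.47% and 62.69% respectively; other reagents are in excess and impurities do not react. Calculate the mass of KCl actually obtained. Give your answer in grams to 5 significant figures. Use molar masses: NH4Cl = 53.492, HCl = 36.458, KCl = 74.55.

Pure NH4Cl = 604.27 × 0.6028 = 364.254 g.
n(NH4Cl) = 364.254 / 53.492 = 6.80950 mol.
Step 1 (NH4Cl:HCl = 1:1): theoretical n(HCl) = 6.80950 mol; at 85.47% yield, n(HCl) = 5.82008 mol.
Step 2 (HCl:KCl = 1:1): theoretical n(KCl) = 5.82008 mol, so theoretical mass = 5.82008 × 74.55 = 433.887 g.
At 62.69% yield, actual mass of KCl = 433.887 × 0.6269 = 272.004 g.

272.00 g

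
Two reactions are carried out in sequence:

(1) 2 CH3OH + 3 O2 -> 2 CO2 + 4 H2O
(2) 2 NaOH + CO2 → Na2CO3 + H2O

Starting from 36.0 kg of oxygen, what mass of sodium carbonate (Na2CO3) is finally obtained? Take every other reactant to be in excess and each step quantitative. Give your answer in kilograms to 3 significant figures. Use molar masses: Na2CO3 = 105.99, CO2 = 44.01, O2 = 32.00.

79.5 kg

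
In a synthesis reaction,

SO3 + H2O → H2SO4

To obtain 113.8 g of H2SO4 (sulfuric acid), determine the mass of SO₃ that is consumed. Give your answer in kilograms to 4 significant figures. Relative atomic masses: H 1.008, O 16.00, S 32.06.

0.09290 kg

M(H2SO4) = 2(1.008) + 32.06 + 4(16.00) = 98.076 g/mol.
M(SO3) = 32.06 + 3(16.00) = 80.06 g/mol.
n(H2SO4) = 113.80 g / 98.076 g/mol = 1.1603 mol.
From the equation the H2SO4:SO3 mole ratio is 1:1, so n(SO3) = 1.1603 × 1/1 = 1.1603 mol.
Mass of SO3 = 1.1603 mol × 80.06 g/mol = 92.896 g.
Converting to kg: 92.896 g = 0.09290 kg.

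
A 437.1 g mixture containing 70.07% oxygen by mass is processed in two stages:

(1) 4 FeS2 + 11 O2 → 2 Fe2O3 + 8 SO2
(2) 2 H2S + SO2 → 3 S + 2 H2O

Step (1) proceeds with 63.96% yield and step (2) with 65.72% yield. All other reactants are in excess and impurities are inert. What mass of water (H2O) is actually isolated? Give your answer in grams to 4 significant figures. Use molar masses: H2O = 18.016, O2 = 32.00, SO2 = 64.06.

105.4 g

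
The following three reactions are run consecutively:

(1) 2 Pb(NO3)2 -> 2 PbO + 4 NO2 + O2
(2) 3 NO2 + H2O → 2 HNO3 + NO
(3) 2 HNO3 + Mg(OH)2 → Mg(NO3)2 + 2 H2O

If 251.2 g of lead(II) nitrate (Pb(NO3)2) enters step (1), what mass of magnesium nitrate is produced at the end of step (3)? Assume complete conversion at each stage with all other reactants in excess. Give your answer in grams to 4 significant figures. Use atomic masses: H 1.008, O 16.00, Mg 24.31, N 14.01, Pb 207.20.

75.00 g

M(Pb(NO3)2) = 207.20 + 2(14.01) + 6(16.00) = 331.22 g/mol.
M(Mg(NO3)2) = 24.31 + 2(14.01) + 6(16.00) = 148.33 g/mol.
n(Pb(NO3)2) = 251.2 / 331.22 = 0.75841 mol.
Reaction (1): Pb(NO3)2→NO2 ratio 2:4 ⇒ n(NO2) = 1.5168 mol.
Reaction (2): NO2→HNO3 ratio 3:2 ⇒ n(HNO3) = 1.0112 mol.
Reaction (3): HNO3→Mg(NO3)2 ratio 2:1 ⇒ n(Mg(NO3)2) = 0.50561 mol.
Mass of Mg(NO3)2 = 0.50561 × 148.33 = 74.996 g.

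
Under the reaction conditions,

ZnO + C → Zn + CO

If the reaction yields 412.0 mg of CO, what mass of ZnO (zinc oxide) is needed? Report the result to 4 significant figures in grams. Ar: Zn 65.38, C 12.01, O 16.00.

1.197 g

M(CO) = 12.01 + 16.00 = 28.01 g/mol.
M(ZnO) = 65.38 + 16.00 = 81.38 g/mol.
Convert: 412.0 mg = 0.41200 g.
n(CO) = 0.41200 g / 28.01 g/mol = 0.014709 mol.
From the equation the CO:ZnO mole ratio is 1:1, so n(ZnO) = 0.014709 × 1/1 = 0.014709 mol.
Mass of ZnO = 0.014709 mol × 81.38 g/mol = 1.1970 g.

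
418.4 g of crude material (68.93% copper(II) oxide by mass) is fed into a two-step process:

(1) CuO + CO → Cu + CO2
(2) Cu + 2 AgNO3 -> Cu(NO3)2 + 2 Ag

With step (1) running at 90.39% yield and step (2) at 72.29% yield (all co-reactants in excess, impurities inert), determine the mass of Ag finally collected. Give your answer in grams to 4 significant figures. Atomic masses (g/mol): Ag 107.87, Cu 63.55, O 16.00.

Pure CuO = 418.4 × 0.6893 = 288.40 g.
M(CuO) = 63.55 + 16.00 = 79.55 g/mol.
M(Ag) = 107.87 g/mol.
n(CuO) = 288.40 / 79.55 = 3.6254 mol.
Step 1 (CuO:Cu = 1:1): theoretical n(Cu) = 3.6254 mol; at 90.39% yield, n(Cu) = 3.2770 mol.
Step 2 (Cu:Ag = 1:2): theoretical n(Ag) = 6.5541 mol, so theoretical mass = 6.5541 × 107.87 = 706.99 g.
At 72.29% yield, actual mass of Ag = 706.99 × 0.7229 = 511.08 g.

511.1 g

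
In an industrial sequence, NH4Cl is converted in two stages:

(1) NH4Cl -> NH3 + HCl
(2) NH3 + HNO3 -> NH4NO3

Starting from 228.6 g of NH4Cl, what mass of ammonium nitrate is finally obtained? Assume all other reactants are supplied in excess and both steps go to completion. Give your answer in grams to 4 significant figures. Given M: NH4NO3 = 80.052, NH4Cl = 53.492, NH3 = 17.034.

n(NH4Cl) = 228.60 / 53.492 = 4.2735 mol.
Step 1 gives a 1:1 ratio of NH4Cl to NH3, so n(NH3) = 4.2735 mol.
In step 2 the NH3:NH4NO3 ratio is 1:1, so n(NH4NO3) = 4.2735 mol.
Mass of NH4NO3 = 4.2735 × 80.052 = 342.11 g.

342.1 g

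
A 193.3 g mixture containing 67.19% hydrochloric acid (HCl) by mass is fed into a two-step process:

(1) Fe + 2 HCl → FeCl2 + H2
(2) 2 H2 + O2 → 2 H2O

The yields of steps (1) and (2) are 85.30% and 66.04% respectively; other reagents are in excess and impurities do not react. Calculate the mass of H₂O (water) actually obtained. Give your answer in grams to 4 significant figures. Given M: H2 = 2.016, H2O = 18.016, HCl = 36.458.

Pure HCl = 193.3 × 0.6719 = 129.88 g.
n(HCl) = 129.88 / 36.458 = 3.5624 mol.
Step 1 (HCl:H2 = 2:1): theoretical n(H2) = 1.7812 mol; at 85.30% yield, n(H2) = 1.5194 mol.
Step 2 (H2:H2O = 2:2): theoretical n(H2O) = 1.5194 mol, so theoretical mass = 1.5194 × 18.016 = 27.373 g.
At 66.04% yield, actual mass of H2O = 27.373 × 0.6604 = 18.077 g.

18.08 g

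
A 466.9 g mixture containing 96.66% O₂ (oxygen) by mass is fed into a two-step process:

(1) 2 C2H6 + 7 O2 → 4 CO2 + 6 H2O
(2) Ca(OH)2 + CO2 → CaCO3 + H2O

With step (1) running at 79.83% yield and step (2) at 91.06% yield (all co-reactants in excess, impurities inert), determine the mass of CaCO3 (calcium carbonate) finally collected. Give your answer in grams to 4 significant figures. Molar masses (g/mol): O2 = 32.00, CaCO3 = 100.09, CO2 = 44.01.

586.4 g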